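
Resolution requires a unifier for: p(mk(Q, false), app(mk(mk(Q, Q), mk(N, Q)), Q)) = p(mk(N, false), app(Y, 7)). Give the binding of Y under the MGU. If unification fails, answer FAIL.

Decompose p/2: mk(Q, false) = mk(N, false),  app(mk(mk(Q, Q), mk(N, Q)), Q) = app(Y, 7).
Decompose mk/2: Q = N,  false = false.
Bind Q := N; substituting into the one remaining equation that mentions Q gives: app(mk(mk(N, N), mk(N, N)), N) = app(Y, 7).
Delete trivial equation false = false.
Decompose app/2: mk(mk(N, N), mk(N, N)) = Y,  N = 7.
Bind Y := mk(mk(N, N), mk(N, N)); no other remaining equation mentions Y.
Bind N := 7. Substituting into the earlier bindings gives Q := 7, Y := mk(mk(7, 7), mk(7, 7)).
MGU = { Q ↦ 7, Y ↦ mk(mk(7, 7), mk(7, 7)), N ↦ 7 }, so Y ↦ mk(mk(7, 7), mk(7, 7)).

mk(mk(7, 7), mk(7, 7))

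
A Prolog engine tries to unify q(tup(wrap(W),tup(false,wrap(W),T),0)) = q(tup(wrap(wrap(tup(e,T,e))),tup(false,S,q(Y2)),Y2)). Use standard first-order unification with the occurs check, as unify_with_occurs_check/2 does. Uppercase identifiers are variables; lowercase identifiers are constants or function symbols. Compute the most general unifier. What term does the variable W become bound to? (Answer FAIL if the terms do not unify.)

wrap(tup(e,q(0),e))

Decompose q/1: tup(wrap(W),tup(false,wrap(W),T),0) = tup(wrap(wrap(tup(e,T,e))),tup(false,S,q(Y2)),Y2).
Decompose tup/3: wrap(W) = wrap(wrap(tup(e,T,e))),  tup(false,wrap(W),T) = tup(false,S,q(Y2)),  0 = Y2.
Decompose wrap/1: W = wrap(tup(e,T,e)).
Bind W := wrap(tup(e,T,e)); substituting into the one remaining equation that mentions W gives: tup(false,wrap(wrap(tup(e,T,e))),T) = tup(false,S,q(Y2)).
Decompose tup/3: false = false,  wrap(wrap(tup(e,T,e))) = S,  T = q(Y2).
Delete trivial equation false = false.
Bind S := wrap(wrap(tup(e,T,e))); no other remaining equation mentions S.
Bind T := q(Y2); no other remaining equation mentions T. Substituting into the earlier bindings gives W := wrap(tup(e,q(Y2),e)), S := wrap(wrap(tup(e,q(Y2),e))).
Bind Y2 := 0. Substituting into the earlier bindings gives W := wrap(tup(e,q(0),e)), S := wrap(wrap(tup(e,q(0),e))), T := q(0).
MGU = { W = wrap(tup(e,q(0),e)), S = wrap(wrap(tup(e,q(0),e))), T = q(0), Y2 = 0 }, so W = wrap(tup(e,q(0),e)).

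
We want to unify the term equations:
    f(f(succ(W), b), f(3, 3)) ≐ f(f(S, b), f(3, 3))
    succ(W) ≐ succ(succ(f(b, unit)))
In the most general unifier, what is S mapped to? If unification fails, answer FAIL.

succ(succ(f(b, unit)))

Decompose f/2: f(succ(W), b) ≐ f(S, b),  f(3, 3) ≐ f(3, 3).
Decompose f/2: succ(W) ≐ S,  b ≐ b.
Bind S := succ(W); no other remaining equation mentions S.
Delete trivial equation b ≐ b.
Delete trivial equation f(3, 3) ≐ f(3, 3).
Decompose succ/1: W ≐ succ(f(b, unit)).
Bind W := succ(f(b, unit)). Substituting into the earlier binding gives S := succ(succ(f(b, unit))).
MGU = { S := succ(succ(f(b, unit))), W := succ(f(b, unit)) }, so S := succ(succ(f(b, unit))).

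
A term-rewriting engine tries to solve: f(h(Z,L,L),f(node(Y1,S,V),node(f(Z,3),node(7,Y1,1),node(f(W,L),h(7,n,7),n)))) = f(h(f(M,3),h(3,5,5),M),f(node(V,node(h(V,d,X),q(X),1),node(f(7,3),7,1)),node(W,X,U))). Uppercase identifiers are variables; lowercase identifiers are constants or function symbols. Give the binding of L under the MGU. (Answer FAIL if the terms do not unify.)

h(3,5,5)

Decompose f/2: h(Z,L,L) = h(f(M,3),h(3,5,5),M),  f(node(Y1,S,V),node(f(Z,3),node(7,Y1,1),node(f(W,L),h(7,n,7),n))) = f(node(V,node(h(V,d,X),q(X),1),node(f(7,3),7,1)),node(W,X,U)).
Decompose h/3: Z = f(M,3),  L = h(3,5,5),  L = M.
Bind Z := f(M,3); substituting into the one remaining equation that mentions Z gives: f(node(Y1,S,V),node(f(f(M,3),3),node(7,Y1,1),node(f(W,L),h(7,n,7),n))) = f(node(V,node(h(V,d,X),q(X),1),node(f(7,3),7,1)),node(W,X,U)).
Bind L := h(3,5,5); substituting into the remaining equations gives: h(3,5,5) = M,  f(node(Y1,S,V),node(f(f(M,3),3),node(7,Y1,1),node(f(W,h(3,5,5)),h(7,n,7),n))) = f(node(V,node(h(V,d,X),q(X),1),node(f(7,3),7,1)),node(W,X,U)).
Bind M := h(3,5,5); substituting into the remaining equation gives: f(node(Y1,S,V),node(f(f(h(3,5,5),3),3),node(7,Y1,1),node(f(W,h(3,5,5)),h(7,n,7),n))) = f(node(V,node(h(V,d,X),q(X),1),node(f(7,3),7,1)),node(W,X,U)). Substituting into the earlier binding gives Z := f(h(3,5,5),3).
Decompose f/2: node(Y1,S,V) = node(V,node(h(V,d,X),q(X),1),node(f(7,3),7,1)),  node(f(f(h(3,5,5),3),3),node(7,Y1,1),node(f(W,h(3,5,5)),h(7,n,7),n)) = node(W,X,U).
Decompose node/3: Y1 = V,  S = node(h(V,d,X),q(X),1),  V = node(f(7,3),7,1).
Bind Y1 := V; substituting into the one remaining equation that mentions Y1 gives: node(f(f(h(3,5,5),3),3),node(7,V,1),node(f(W,h(3,5,5)),h(7,n,7),n)) = node(W,X,U).
Bind S := node(h(V,d,X),q(X),1); no other remaining equation mentions S.
Bind V := node(f(7,3),7,1); substituting into the remaining equation gives: node(f(f(h(3,5,5),3),3),node(7,node(f(7,3),7,1),1),node(f(W,h(3,5,5)),h(7,n,7),n)) = node(W,X,U). Substituting into the earlier bindings gives Y1 := node(f(7,3),7,1), S := node(h(node(f(7,3),7,1),d,X),q(X),1).
Decompose node/3: f(f(h(3,5,5),3),3) = W,  node(7,node(f(7,3),7,1),1) = X,  node(f(W,h(3,5,5)),h(7,n,7),n) = U.
Bind W := f(f(h(3,5,5),3),3); substituting into the one remaining equation that mentions W gives: node(f(f(f(h(3,5,5),3),3),h(3,5,5)),h(7,n,7),n) = U.
Bind X := node(7,node(f(7,3),7,1),1); no other remaining equation mentions X. Substituting into the earlier binding gives S := node(h(node(f(7,3),7,1),d,node(7,node(f(7,3),7,1),1)),q(node(7,node(f(7,3),7,1),1)),1).
Bind U := node(f(f(f(h(3,5,5),3),3),h(3,5,5)),h(7,n,7),n).
MGU = { Z ↦ f(h(3,5,5),3), L ↦ h(3,5,5), M ↦ h(3,5,5), Y1 ↦ node(f(7,3),7,1), S ↦ node(h(node(f(7,3),7,1),d,node(7,node(f(7,3),7,1),1)),q(node(7,node(f(7,3),7,1),1)),1), V ↦ node(f(7,3),7,1), W ↦ f(f(h(3,5,5),3),3), X ↦ node(7,node(f(7,3),7,1),1), U ↦ node(f(f(f(h(3,5,5),3),3),h(3,5,5)),h(7,n,7),n) }, so L ↦ h(3,5,5).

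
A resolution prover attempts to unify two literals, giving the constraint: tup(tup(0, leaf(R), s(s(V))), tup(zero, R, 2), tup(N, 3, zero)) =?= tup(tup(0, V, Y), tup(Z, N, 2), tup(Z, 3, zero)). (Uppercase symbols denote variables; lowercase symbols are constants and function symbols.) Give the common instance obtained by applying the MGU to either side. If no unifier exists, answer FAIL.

Decompose tup/3: tup(0, leaf(R), s(s(V))) =?= tup(0, V, Y),  tup(zero, R, 2) =?= tup(Z, N, 2),  tup(N, 3, zero) =?= tup(Z, 3, zero).
Decompose tup/3: 0 =?= 0,  leaf(R) =?= V,  s(s(V)) =?= Y.
Delete trivial equation 0 =?= 0.
Bind V := leaf(R); substituting into the one remaining equation that mentions V gives: s(s(leaf(R))) =?= Y.
Bind Y := s(s(leaf(R))); no other remaining equation mentions Y.
Decompose tup/3: zero =?= Z,  R =?= N,  2 =?= 2.
Bind Z := zero; substituting into the one remaining equation that mentions Z gives: tup(N, 3, zero) =?= tup(zero, 3, zero).
Bind R := N; no other remaining equation mentions R. Substituting into the earlier bindings gives V := leaf(N), Y := s(s(leaf(N))).
Delete trivial equation 2 =?= 2.
Decompose tup/3: N =?= zero,  3 =?= 3,  zero =?= zero.
Bind N := zero; no other remaining equation mentions N. Substituting into the earlier bindings gives V := leaf(zero), Y := s(s(leaf(zero))), R := zero.
Delete trivial equation 3 =?= 3.
Delete trivial equation zero =?= zero.
Applying the MGU to either side gives tup(tup(0, leaf(zero), s(s(leaf(zero)))), tup(zero, zero, 2), tup(zero, 3, zero)).

tup(tup(0, leaf(zero), s(s(leaf(zero)))), tup(zero, zero, 2), tup(zero, 3, zero))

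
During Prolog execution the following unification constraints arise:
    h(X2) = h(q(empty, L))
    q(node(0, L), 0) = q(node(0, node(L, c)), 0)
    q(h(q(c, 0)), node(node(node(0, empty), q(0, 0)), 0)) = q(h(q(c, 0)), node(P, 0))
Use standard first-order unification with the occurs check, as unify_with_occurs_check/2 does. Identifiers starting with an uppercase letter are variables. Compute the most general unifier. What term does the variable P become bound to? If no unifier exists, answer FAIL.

FAIL

Decompose h/1: X2 = q(empty, L).
Bind X2 := q(empty, L); no other remaining equation mentions X2.
Decompose q/2: node(0, L) = node(0, node(L, c)),  0 = 0.
Decompose node/2: 0 = 0,  L = node(L, c).
Delete trivial equation 0 = 0.
Occurs check fails: L occurs in node(L, c); the equation L = node(L, c) has no finite solution.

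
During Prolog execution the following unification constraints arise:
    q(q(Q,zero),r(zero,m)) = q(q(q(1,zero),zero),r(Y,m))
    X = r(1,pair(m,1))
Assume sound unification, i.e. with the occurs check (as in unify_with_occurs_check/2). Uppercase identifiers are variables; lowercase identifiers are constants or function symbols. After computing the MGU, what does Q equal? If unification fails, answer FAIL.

Decompose q/2: q(Q,zero) = q(q(1,zero),zero),  r(zero,m) = r(Y,m).
Decompose q/2: Q = q(1,zero),  zero = zero.
Bind Q := q(1,zero); no other remaining equation mentions Q.
Delete trivial equation zero = zero.
Decompose r/2: zero = Y,  m = m.
Bind Y := zero; no other remaining equation mentions Y.
Delete trivial equation m = m.
Bind X := r(1,pair(m,1)).
MGU = { Q ↦ q(1,zero), Y ↦ zero, X ↦ r(1,pair(m,1)) }, so Q ↦ q(1,zero).

q(1,zero)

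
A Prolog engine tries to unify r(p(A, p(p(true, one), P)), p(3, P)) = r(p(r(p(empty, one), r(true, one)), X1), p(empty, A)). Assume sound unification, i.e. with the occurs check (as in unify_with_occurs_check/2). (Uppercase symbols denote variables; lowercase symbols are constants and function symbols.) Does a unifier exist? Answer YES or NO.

NO

Decompose r/2: p(A, p(p(true, one), P)) = p(r(p(empty, one), r(true, one)), X1),  p(3, P) = p(empty, A).
Decompose p/2: A = r(p(empty, one), r(true, one)),  p(p(true, one), P) = X1.
Bind A := r(p(empty, one), r(true, one)); substituting into the one remaining equation that mentions A gives: p(3, P) = p(empty, r(p(empty, one), r(true, one))).
Bind X1 := p(p(true, one), P); no other remaining equation mentions X1.
Decompose p/2: 3 = empty,  P = r(p(empty, one), r(true, one)).
Clash: constants 3 and empty differ; no unifier exists.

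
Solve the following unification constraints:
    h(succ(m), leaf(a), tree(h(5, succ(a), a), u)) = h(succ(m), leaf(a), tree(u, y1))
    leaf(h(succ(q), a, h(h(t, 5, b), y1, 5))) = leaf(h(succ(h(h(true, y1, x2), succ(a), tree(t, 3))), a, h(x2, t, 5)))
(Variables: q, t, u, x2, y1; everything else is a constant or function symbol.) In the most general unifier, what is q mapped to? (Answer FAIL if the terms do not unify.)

h(h(true, h(5, succ(a), a), h(h(5, succ(a), a), 5, b)), succ(a), tree(h(5, succ(a), a), 3))

Decompose h/3: succ(m) = succ(m),  leaf(a) = leaf(a),  tree(h(5, succ(a), a), u) = tree(u, y1).
Delete trivial equation succ(m) = succ(m).
Delete trivial equation leaf(a) = leaf(a).
Decompose tree/2: h(5, succ(a), a) = u,  u = y1.
Bind u := h(5, succ(a), a); substituting into the one remaining equation that mentions u gives: h(5, succ(a), a) = y1.
Bind y1 := h(5, succ(a), a); substituting into the remaining equation gives: leaf(h(succ(q), a, h(h(t, 5, b), h(5, succ(a), a), 5))) = leaf(h(succ(h(h(true, h(5, succ(a), a), x2), succ(a), tree(t, 3))), a, h(x2, t, 5))).
Decompose leaf/1: h(succ(q), a, h(h(t, 5, b), h(5, succ(a), a), 5)) = h(succ(h(h(true, h(5, succ(a), a), x2), succ(a), tree(t, 3))), a, h(x2, t, 5)).
Decompose h/3: succ(q) = succ(h(h(true, h(5, succ(a), a), x2), succ(a), tree(t, 3))),  a = a,  h(h(t, 5, b), h(5, succ(a), a), 5) = h(x2, t, 5).
Decompose succ/1: q = h(h(true, h(5, succ(a), a), x2), succ(a), tree(t, 3)).
Bind q := h(h(true, h(5, succ(a), a), x2), succ(a), tree(t, 3)); no other remaining equation mentions q.
Delete trivial equation a = a.
Decompose h/3: h(t, 5, b) = x2,  h(5, succ(a), a) = t,  5 = 5.
Bind x2 := h(t, 5, b); no other remaining equation mentions x2. Substituting into the earlier binding gives q := h(h(true, h(5, succ(a), a), h(t, 5, b)), succ(a), tree(t, 3)).
Bind t := h(5, succ(a), a); no other remaining equation mentions t. Substituting into the earlier bindings gives q := h(h(true, h(5, succ(a), a), h(h(5, succ(a), a), 5, b)), succ(a), tree(h(5, succ(a), a), 3)), x2 := h(h(5, succ(a), a), 5, b).
Delete trivial equation 5 = 5.
MGU = { u -> h(5, succ(a), a), y1 -> h(5, succ(a), a), q -> h(h(true, h(5, succ(a), a), h(h(5, succ(a), a), 5, b)), succ(a), tree(h(5, succ(a), a), 3)), x2 -> h(h(5, succ(a), a), 5, b), t -> h(5, succ(a), a) }, so q -> h(h(true, h(5, succ(a), a), h(h(5, succ(a), a), 5, b)), succ(a), tree(h(5, succ(a), a), 3)).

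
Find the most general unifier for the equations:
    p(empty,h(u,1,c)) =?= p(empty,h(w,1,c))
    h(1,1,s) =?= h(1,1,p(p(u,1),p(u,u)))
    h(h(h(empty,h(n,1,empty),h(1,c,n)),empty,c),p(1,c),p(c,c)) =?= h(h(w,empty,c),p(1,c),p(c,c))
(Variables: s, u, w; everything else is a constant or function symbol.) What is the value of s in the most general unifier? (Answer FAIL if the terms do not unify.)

Decompose p/2: empty =?= empty,  h(u,1,c) =?= h(w,1,c).
Delete trivial equation empty =?= empty.
Decompose h/3: u =?= w,  1 =?= 1,  c =?= c.
Bind u := w; substituting into the one remaining equation that mentions u gives: h(1,1,s) =?= h(1,1,p(p(w,1),p(w,w))).
Delete trivial equation 1 =?= 1.
Delete trivial equation c =?= c.
Decompose h/3: 1 =?= 1,  1 =?= 1,  s =?= p(p(w,1),p(w,w)).
Delete trivial equation 1 =?= 1.
Delete trivial equation 1 =?= 1.
Bind s := p(p(w,1),p(w,w)); no other remaining equation mentions s.
Decompose h/3: h(h(empty,h(n,1,empty),h(1,c,n)),empty,c) =?= h(w,empty,c),  p(1,c) =?= p(1,c),  p(c,c) =?= p(c,c).
Decompose h/3: h(empty,h(n,1,empty),h(1,c,n)) =?= w,  empty =?= empty,  c =?= c.
Bind w := h(empty,h(n,1,empty),h(1,c,n)); no other remaining equation mentions w. Substituting into the earlier bindings gives u := h(empty,h(n,1,empty),h(1,c,n)), s := p(p(h(empty,h(n,1,empty),h(1,c,n)),1),p(h(empty,h(n,1,empty),h(1,c,n)),h(empty,h(n,1,empty),h(1,c,n)))).
Delete trivial equation empty =?= empty.
Delete trivial equation c =?= c.
Delete trivial equation p(1,c) =?= p(1,c).
Delete trivial equation p(c,c) =?= p(c,c).
MGU = { u := h(empty,h(n,1,empty),h(1,c,n)), s := p(p(h(empty,h(n,1,empty),h(1,c,n)),1),p(h(empty,h(n,1,empty),h(1,c,n)),h(empty,h(n,1,empty),h(1,c,n)))), w := h(empty,h(n,1,empty),h(1,c,n)) }, so s := p(p(h(empty,h(n,1,empty),h(1,c,n)),1),p(h(empty,h(n,1,empty),h(1,c,n)),h(empty,h(n,1,empty),h(1,c,n)))).

p(p(h(empty,h(n,1,empty),h(1,c,n)),1),p(h(empty,h(n,1,empty),h(1,c,n)),h(empty,h(n,1,empty),h(1,c,n))))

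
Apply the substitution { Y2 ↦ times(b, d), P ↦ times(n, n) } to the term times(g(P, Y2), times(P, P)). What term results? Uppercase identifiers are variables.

times(g(times(n, n), times(b, d)), times(times(n, n), times(n, n)))

Replace each occurrence of Y2 with times(b, d).
Replace each occurrence of P with times(n, n).
Result: times(g(times(n, n), times(b, d)), times(times(n, n), times(n, n))).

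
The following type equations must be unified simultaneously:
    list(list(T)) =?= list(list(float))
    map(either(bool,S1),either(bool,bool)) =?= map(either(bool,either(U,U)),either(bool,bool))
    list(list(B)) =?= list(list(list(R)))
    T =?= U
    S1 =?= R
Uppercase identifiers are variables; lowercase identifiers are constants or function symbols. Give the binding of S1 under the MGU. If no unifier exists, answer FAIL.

either(float,float)

Decompose list/1: list(T) =?= list(float).
Decompose list/1: T =?= float.
Bind T := float; substituting into the one remaining equation that mentions T gives: float =?= U.
Decompose map/2: either(bool,S1) =?= either(bool,either(U,U)),  either(bool,bool) =?= either(bool,bool).
Decompose either/2: bool =?= bool,  S1 =?= either(U,U).
Delete trivial equation bool =?= bool.
Bind S1 := either(U,U); substituting into the one remaining equation that mentions S1 gives: either(U,U) =?= R.
Delete trivial equation either(bool,bool) =?= either(bool,bool).
Decompose list/1: list(B) =?= list(list(R)).
Decompose list/1: B =?= list(R).
Bind B := list(R); no other remaining equation mentions B.
Bind U := float; substituting into the remaining equation gives: either(float,float) =?= R. Substituting into the earlier binding gives S1 := either(float,float).
Bind R := either(float,float). Substituting into the earlier binding gives B := list(either(float,float)).
MGU = { T := float, S1 := either(float,float), B := list(either(float,float)), U := float, R := either(float,float) }, so S1 := either(float,float).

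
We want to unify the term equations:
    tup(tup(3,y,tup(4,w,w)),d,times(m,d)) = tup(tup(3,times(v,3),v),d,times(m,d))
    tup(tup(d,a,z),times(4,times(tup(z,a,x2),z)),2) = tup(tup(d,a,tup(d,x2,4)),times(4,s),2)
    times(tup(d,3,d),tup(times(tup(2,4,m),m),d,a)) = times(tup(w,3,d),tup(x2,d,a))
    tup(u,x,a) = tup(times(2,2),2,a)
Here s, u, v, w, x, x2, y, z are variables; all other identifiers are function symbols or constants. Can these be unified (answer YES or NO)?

YES

Decompose tup/3: tup(3,y,tup(4,w,w)) = tup(3,times(v,3),v),  d = d,  times(m,d) = times(m,d).
Decompose tup/3: 3 = 3,  y = times(v,3),  tup(4,w,w) = v.
Delete trivial equation 3 = 3.
Bind y := times(v,3); no other remaining equation mentions y.
Bind v := tup(4,w,w); no other remaining equation mentions v. Substituting into the earlier binding gives y := times(tup(4,w,w),3).
Delete trivial equation d = d.
Delete trivial equation times(m,d) = times(m,d).
Decompose tup/3: tup(d,a,z) = tup(d,a,tup(d,x2,4)),  times(4,times(tup(z,a,x2),z)) = times(4,s),  2 = 2.
Decompose tup/3: d = d,  a = a,  z = tup(d,x2,4).
Delete trivial equation d = d.
Delete trivial equation a = a.
Bind z := tup(d,x2,4); substituting into the one remaining equation that mentions z gives: times(4,times(tup(tup(d,x2,4),a,x2),tup(d,x2,4))) = times(4,s).
Decompose times/2: 4 = 4,  times(tup(tup(d,x2,4),a,x2),tup(d,x2,4)) = s.
Delete trivial equation 4 = 4.
Bind s := times(tup(tup(d,x2,4),a,x2),tup(d,x2,4)); no other remaining equation mentions s.
Delete trivial equation 2 = 2.
Decompose times/2: tup(d,3,d) = tup(w,3,d),  tup(times(tup(2,4,m),m),d,a) = tup(x2,d,a).
Decompose tup/3: d = w,  3 = 3,  d = d.
Bind w := d; no other remaining equation mentions w. Substituting into the earlier bindings gives y := times(tup(4,d,d),3), v := tup(4,d,d).
Delete trivial equation 3 = 3.
Delete trivial equation d = d.
Decompose tup/3: times(tup(2,4,m),m) = x2,  d = d,  a = a.
Bind x2 := times(tup(2,4,m),m); no other remaining equation mentions x2. Substituting into the earlier bindings gives z := tup(d,times(tup(2,4,m),m),4), s := times(tup(tup(d,times(tup(2,4,m),m),4),a,times(tup(2,4,m),m)),tup(d,times(tup(2,4,m),m),4)).
Delete trivial equation d = d.
Delete trivial equation a = a.
Decompose tup/3: u = times(2,2),  x = 2,  a = a.
Bind u := times(2,2); no other remaining equation mentions u.
Bind x := 2; no other remaining equation mentions x.
Delete trivial equation a = a.
No equations remain and no clash or occurs-check failure arose, so a unifier exists.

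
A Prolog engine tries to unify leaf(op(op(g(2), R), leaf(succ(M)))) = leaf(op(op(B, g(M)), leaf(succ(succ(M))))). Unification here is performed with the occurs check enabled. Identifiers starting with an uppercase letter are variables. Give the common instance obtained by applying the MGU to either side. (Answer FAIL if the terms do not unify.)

Decompose leaf/1: op(op(g(2), R), leaf(succ(M))) = op(op(B, g(M)), leaf(succ(succ(M)))).
Decompose op/2: op(g(2), R) = op(B, g(M)),  leaf(succ(M)) = leaf(succ(succ(M))).
Decompose op/2: g(2) = B,  R = g(M).
Bind B := g(2); no other remaining equation mentions B.
Bind R := g(M); no other remaining equation mentions R.
Decompose leaf/1: succ(M) = succ(succ(M)).
Decompose succ/1: M = succ(M).
Occurs check fails: M occurs in succ(M); the equation M = succ(M) has no finite solution.

FAIL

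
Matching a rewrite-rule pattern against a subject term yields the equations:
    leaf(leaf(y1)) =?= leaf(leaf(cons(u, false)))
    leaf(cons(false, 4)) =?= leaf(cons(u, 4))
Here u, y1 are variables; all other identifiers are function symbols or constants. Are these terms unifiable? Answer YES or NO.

YES

Decompose leaf/1: leaf(y1) =?= leaf(cons(u, false)).
Decompose leaf/1: y1 =?= cons(u, false).
Bind y1 := cons(u, false); no other remaining equation mentions y1.
Decompose leaf/1: cons(false, 4) =?= cons(u, 4).
Decompose cons/2: false =?= u,  4 =?= 4.
Bind u := false; no other remaining equation mentions u. Substituting into the earlier binding gives y1 := cons(false, false).
Delete trivial equation 4 =?= 4.
No equations remain and no clash or occurs-check failure arose, so a unifier exists.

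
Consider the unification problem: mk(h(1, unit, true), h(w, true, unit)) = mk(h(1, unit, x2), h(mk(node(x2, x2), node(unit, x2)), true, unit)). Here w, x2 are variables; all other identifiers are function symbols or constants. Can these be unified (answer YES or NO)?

YES

Decompose mk/2: h(1, unit, true) = h(1, unit, x2),  h(w, true, unit) = h(mk(node(x2, x2), node(unit, x2)), true, unit).
Decompose h/3: 1 = 1,  unit = unit,  true = x2.
Delete trivial equation 1 = 1.
Delete trivial equation unit = unit.
Bind x2 := true; substituting into the remaining equation gives: h(w, true, unit) = h(mk(node(true, true), node(unit, true)), true, unit).
Decompose h/3: w = mk(node(true, true), node(unit, true)),  true = true,  unit = unit.
Bind w := mk(node(true, true), node(unit, true)); no other remaining equation mentions w.
Delete trivial equation true = true.
Delete trivial equation unit = unit.
No equations remain and no clash or occurs-check failure arose, so a unifier exists.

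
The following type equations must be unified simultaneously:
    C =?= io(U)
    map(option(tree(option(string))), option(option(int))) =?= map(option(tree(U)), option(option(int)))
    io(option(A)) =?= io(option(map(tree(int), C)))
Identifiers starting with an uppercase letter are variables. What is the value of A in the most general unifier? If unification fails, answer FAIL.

Bind C := io(U); substituting into the one remaining equation that mentions C gives: io(option(A)) =?= io(option(map(tree(int), io(U)))).
Decompose map/2: option(tree(option(string))) =?= option(tree(U)),  option(option(int)) =?= option(option(int)).
Decompose option/1: tree(option(string)) =?= tree(U).
Decompose tree/1: option(string) =?= U.
Bind U := option(string); substituting into the one remaining equation that mentions U gives: io(option(A)) =?= io(option(map(tree(int), io(option(string))))). Substituting into the earlier binding gives C := io(option(string)).
Delete trivial equation option(option(int)) =?= option(option(int)).
Decompose io/1: option(A) =?= option(map(tree(int), io(option(string)))).
Decompose option/1: A =?= map(tree(int), io(option(string))).
Bind A := map(tree(int), io(option(string))).
MGU = { C ↦ io(option(string)), U ↦ option(string), A ↦ map(tree(int), io(option(string))) }, so A ↦ map(tree(int), io(option(string))).

map(tree(int), io(option(string)))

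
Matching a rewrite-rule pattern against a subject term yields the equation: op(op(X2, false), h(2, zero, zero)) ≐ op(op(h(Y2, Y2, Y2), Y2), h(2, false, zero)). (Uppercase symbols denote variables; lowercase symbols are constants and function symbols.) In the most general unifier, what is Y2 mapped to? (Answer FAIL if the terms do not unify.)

Decompose op/2: op(X2, false) ≐ op(h(Y2, Y2, Y2), Y2),  h(2, zero, zero) ≐ h(2, false, zero).
Decompose op/2: X2 ≐ h(Y2, Y2, Y2),  false ≐ Y2.
Bind X2 := h(Y2, Y2, Y2); no other remaining equation mentions X2.
Bind Y2 := false; no other remaining equation mentions Y2. Substituting into the earlier binding gives X2 := h(false, false, false).
Decompose h/3: 2 ≐ 2,  zero ≐ false,  zero ≐ zero.
Delete trivial equation 2 ≐ 2.
Clash: constants zero and false differ; no unifier exists.

FAIL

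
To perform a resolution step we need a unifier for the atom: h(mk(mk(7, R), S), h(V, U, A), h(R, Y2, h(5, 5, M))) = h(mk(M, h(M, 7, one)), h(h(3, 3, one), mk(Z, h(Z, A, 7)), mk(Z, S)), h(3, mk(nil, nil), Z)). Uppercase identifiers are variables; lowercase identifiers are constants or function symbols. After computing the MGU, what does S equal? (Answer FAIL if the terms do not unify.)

h(mk(7, 3), 7, one)

Decompose h/3: mk(mk(7, R), S) = mk(M, h(M, 7, one)),  h(V, U, A) = h(h(3, 3, one), mk(Z, h(Z, A, 7)), mk(Z, S)),  h(R, Y2, h(5, 5, M)) = h(3, mk(nil, nil), Z).
Decompose mk/2: mk(7, R) = M,  S = h(M, 7, one).
Bind M := mk(7, R); substituting into the 2 remaining equations that mention M gives: S = h(mk(7, R), 7, one),  h(R, Y2, h(5, 5, mk(7, R))) = h(3, mk(nil, nil), Z).
Bind S := h(mk(7, R), 7, one); substituting into the one remaining equation that mentions S gives: h(V, U, A) = h(h(3, 3, one), mk(Z, h(Z, A, 7)), mk(Z, h(mk(7, R), 7, one))).
Decompose h/3: V = h(3, 3, one),  U = mk(Z, h(Z, A, 7)),  A = mk(Z, h(mk(7, R), 7, one)).
Bind V := h(3, 3, one); no other remaining equation mentions V.
Bind U := mk(Z, h(Z, A, 7)); no other remaining equation mentions U.
Bind A := mk(Z, h(mk(7, R), 7, one)); no other remaining equation mentions A. Substituting into the earlier binding gives U := mk(Z, h(Z, mk(Z, h(mk(7, R), 7, one)), 7)).
Decompose h/3: R = 3,  Y2 = mk(nil, nil),  h(5, 5, mk(7, R)) = Z.
Bind R := 3; substituting into the one remaining equation that mentions R gives: h(5, 5, mk(7, 3)) = Z. Substituting into the earlier bindings gives M := mk(7, 3), S := h(mk(7, 3), 7, one), U := mk(Z, h(Z, mk(Z, h(mk(7, 3), 7, one)), 7)), A := mk(Z, h(mk(7, 3), 7, one)).
Bind Y2 := mk(nil, nil); no other remaining equation mentions Y2.
Bind Z := h(5, 5, mk(7, 3)). Substituting into the earlier bindings gives U := mk(h(5, 5, mk(7, 3)), h(h(5, 5, mk(7, 3)), mk(h(5, 5, mk(7, 3)), h(mk(7, 3), 7, one)), 7)), A := mk(h(5, 5, mk(7, 3)), h(mk(7, 3), 7, one)).
MGU = { M ↦ mk(7, 3), S ↦ h(mk(7, 3), 7, one), V ↦ h(3, 3, one), U ↦ mk(h(5, 5, mk(7, 3)), h(h(5, 5, mk(7, 3)), mk(h(5, 5, mk(7, 3)), h(mk(7, 3), 7, one)), 7)), A ↦ mk(h(5, 5, mk(7, 3)), h(mk(7, 3), 7, one)), R ↦ 3, Y2 ↦ mk(nil, nil), Z ↦ h(5, 5, mk(7, 3)) }, so S ↦ h(mk(7, 3), 7, one).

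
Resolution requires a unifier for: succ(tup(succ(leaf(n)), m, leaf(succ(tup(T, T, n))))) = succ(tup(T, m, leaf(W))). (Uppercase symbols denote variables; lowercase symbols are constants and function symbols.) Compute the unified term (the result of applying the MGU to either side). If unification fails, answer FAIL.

Decompose succ/1: tup(succ(leaf(n)), m, leaf(succ(tup(T, T, n)))) = tup(T, m, leaf(W)).
Decompose tup/3: succ(leaf(n)) = T,  m = m,  leaf(succ(tup(T, T, n))) = leaf(W).
Bind T := succ(leaf(n)); substituting into the one remaining equation that mentions T gives: leaf(succ(tup(succ(leaf(n)), succ(leaf(n)), n))) = leaf(W).
Delete trivial equation m = m.
Decompose leaf/1: succ(tup(succ(leaf(n)), succ(leaf(n)), n)) = W.
Bind W := succ(tup(succ(leaf(n)), succ(leaf(n)), n)).
Applying the MGU to either side gives succ(tup(succ(leaf(n)), m, leaf(succ(tup(succ(leaf(n)), succ(leaf(n)), n))))).

succ(tup(succ(leaf(n)), m, leaf(succ(tup(succ(leaf(n)), succ(leaf(n)), n)))))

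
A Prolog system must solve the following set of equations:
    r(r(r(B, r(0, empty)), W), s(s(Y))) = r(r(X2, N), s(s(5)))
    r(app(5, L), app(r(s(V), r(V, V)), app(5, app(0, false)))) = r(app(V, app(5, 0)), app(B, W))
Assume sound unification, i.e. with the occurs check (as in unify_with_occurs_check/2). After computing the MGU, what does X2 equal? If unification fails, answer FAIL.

Decompose r/2: r(r(B, r(0, empty)), W) = r(X2, N),  s(s(Y)) = s(s(5)).
Decompose r/2: r(B, r(0, empty)) = X2,  W = N.
Bind X2 := r(B, r(0, empty)); no other remaining equation mentions X2.
Bind W := N; substituting into the one remaining equation that mentions W gives: r(app(5, L), app(r(s(V), r(V, V)), app(5, app(0, false)))) = r(app(V, app(5, 0)), app(B, N)).
Decompose s/1: s(Y) = s(5).
Decompose s/1: Y = 5.
Bind Y := 5; no other remaining equation mentions Y.
Decompose r/2: app(5, L) = app(V, app(5, 0)),  app(r(s(V), r(V, V)), app(5, app(0, false))) = app(B, N).
Decompose app/2: 5 = V,  L = app(5, 0).
Bind V := 5; substituting into the one remaining equation that mentions V gives: app(r(s(5), r(5, 5)), app(5, app(0, false))) = app(B, N).
Bind L := app(5, 0); no other remaining equation mentions L.
Decompose app/2: r(s(5), r(5, 5)) = B,  app(5, app(0, false)) = N.
Bind B := r(s(5), r(5, 5)); no other remaining equation mentions B. Substituting into the earlier binding gives X2 := r(r(s(5), r(5, 5)), r(0, empty)).
Bind N := app(5, app(0, false)). Substituting into the earlier binding gives W := app(5, app(0, false)).
MGU = { X2 ↦ r(r(s(5), r(5, 5)), r(0, empty)), W ↦ app(5, app(0, false)), Y ↦ 5, V ↦ 5, L ↦ app(5, 0), B ↦ r(s(5), r(5, 5)), N ↦ app(5, app(0, false)) }, so X2 ↦ r(r(s(5), r(5, 5)), r(0, empty)).

r(r(s(5), r(5, 5)), r(0, empty))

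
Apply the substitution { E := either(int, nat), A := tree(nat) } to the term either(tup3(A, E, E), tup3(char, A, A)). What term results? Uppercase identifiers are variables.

Replace each occurrence of E with either(int, nat).
Replace each occurrence of A with tree(nat).
Result: either(tup3(tree(nat), either(int, nat), either(int, nat)), tup3(char, tree(nat), tree(nat))).

either(tup3(tree(nat), either(int, nat), either(int, nat)), tup3(char, tree(nat), tree(nat)))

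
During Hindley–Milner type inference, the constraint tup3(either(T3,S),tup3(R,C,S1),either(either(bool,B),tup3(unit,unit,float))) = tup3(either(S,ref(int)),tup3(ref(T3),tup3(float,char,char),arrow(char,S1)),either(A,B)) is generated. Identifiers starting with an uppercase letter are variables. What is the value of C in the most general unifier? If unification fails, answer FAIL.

Decompose tup3/3: either(T3,S) = either(S,ref(int)),  tup3(R,C,S1) = tup3(ref(T3),tup3(float,char,char),arrow(char,S1)),  either(either(bool,B),tup3(unit,unit,float)) = either(A,B).
Decompose either/2: T3 = S,  S = ref(int).
Bind T3 := S; substituting into the one remaining equation that mentions T3 gives: tup3(R,C,S1) = tup3(ref(S),tup3(float,char,char),arrow(char,S1)).
Bind S := ref(int); substituting into the one remaining equation that mentions S gives: tup3(R,C,S1) = tup3(ref(ref(int)),tup3(float,char,char),arrow(char,S1)). Substituting into the earlier binding gives T3 := ref(int).
Decompose tup3/3: R = ref(ref(int)),  C = tup3(float,char,char),  S1 = arrow(char,S1).
Bind R := ref(ref(int)); no other remaining equation mentions R.
Bind C := tup3(float,char,char); no other remaining equation mentions C.
Occurs check fails: S1 occurs in arrow(char,S1); the equation S1 = arrow(char,S1) has no finite solution.

FAIL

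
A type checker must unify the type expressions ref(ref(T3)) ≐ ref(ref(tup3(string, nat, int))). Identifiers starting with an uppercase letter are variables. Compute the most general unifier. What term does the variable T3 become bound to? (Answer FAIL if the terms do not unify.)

tup3(string, nat, int)

Decompose ref/1: ref(T3) ≐ ref(tup3(string, nat, int)).
Decompose ref/1: T3 ≐ tup3(string, nat, int).
Bind T3 := tup3(string, nat, int).
MGU = { T3 := tup3(string, nat, int) }, so T3 := tup3(string, nat, int).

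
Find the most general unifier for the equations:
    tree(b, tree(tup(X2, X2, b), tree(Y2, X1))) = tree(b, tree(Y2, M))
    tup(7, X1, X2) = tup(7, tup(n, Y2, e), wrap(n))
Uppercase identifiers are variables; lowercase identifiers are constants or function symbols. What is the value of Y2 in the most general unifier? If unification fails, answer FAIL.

Decompose tree/2: b = b,  tree(tup(X2, X2, b), tree(Y2, X1)) = tree(Y2, M).
Delete trivial equation b = b.
Decompose tree/2: tup(X2, X2, b) = Y2,  tree(Y2, X1) = M.
Bind Y2 := tup(X2, X2, b); substituting into the remaining equations gives: tree(tup(X2, X2, b), X1) = M,  tup(7, X1, X2) = tup(7, tup(n, tup(X2, X2, b), e), wrap(n)).
Bind M := tree(tup(X2, X2, b), X1); no other remaining equation mentions M.
Decompose tup/3: 7 = 7,  X1 = tup(n, tup(X2, X2, b), e),  X2 = wrap(n).
Delete trivial equation 7 = 7.
Bind X1 := tup(n, tup(X2, X2, b), e); no other remaining equation mentions X1. Substituting into the earlier binding gives M := tree(tup(X2, X2, b), tup(n, tup(X2, X2, b), e)).
Bind X2 := wrap(n). Substituting into the earlier bindings gives Y2 := tup(wrap(n), wrap(n), b), M := tree(tup(wrap(n), wrap(n), b), tup(n, tup(wrap(n), wrap(n), b), e)), X1 := tup(n, tup(wrap(n), wrap(n), b), e).
MGU = { Y2 := tup(wrap(n), wrap(n), b), M := tree(tup(wrap(n), wrap(n), b), tup(n, tup(wrap(n), wrap(n), b), e)), X1 := tup(n, tup(wrap(n), wrap(n), b), e), X2 := wrap(n) }, so Y2 := tup(wrap(n), wrap(n), b).

tup(wrap(n), wrap(n), b)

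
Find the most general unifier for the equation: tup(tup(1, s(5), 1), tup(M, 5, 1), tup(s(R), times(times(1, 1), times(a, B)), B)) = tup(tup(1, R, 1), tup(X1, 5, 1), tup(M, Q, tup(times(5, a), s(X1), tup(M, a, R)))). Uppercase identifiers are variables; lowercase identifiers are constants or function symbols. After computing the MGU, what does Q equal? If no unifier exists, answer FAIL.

times(times(1, 1), times(a, tup(times(5, a), s(s(s(5))), tup(s(s(5)), a, s(5)))))

Decompose tup/3: tup(1, s(5), 1) = tup(1, R, 1),  tup(M, 5, 1) = tup(X1, 5, 1),  tup(s(R), times(times(1, 1), times(a, B)), B) = tup(M, Q, tup(times(5, a), s(X1), tup(M, a, R))).
Decompose tup/3: 1 = 1,  s(5) = R,  1 = 1.
Delete trivial equation 1 = 1.
Bind R := s(5); substituting into the one remaining equation that mentions R gives: tup(s(s(5)), times(times(1, 1), times(a, B)), B) = tup(M, Q, tup(times(5, a), s(X1), tup(M, a, s(5)))).
Delete trivial equation 1 = 1.
Decompose tup/3: M = X1,  5 = 5,  1 = 1.
Bind M := X1; substituting into the one remaining equation that mentions M gives: tup(s(s(5)), times(times(1, 1), times(a, B)), B) = tup(X1, Q, tup(times(5, a), s(X1), tup(X1, a, s(5)))).
Delete trivial equation 5 = 5.
Delete trivial equation 1 = 1.
Decompose tup/3: s(s(5)) = X1,  times(times(1, 1), times(a, B)) = Q,  B = tup(times(5, a), s(X1), tup(X1, a, s(5))).
Bind X1 := s(s(5)); substituting into the one remaining equation that mentions X1 gives: B = tup(times(5, a), s(s(s(5))), tup(s(s(5)), a, s(5))). Substituting into the earlier binding gives M := s(s(5)).
Bind Q := times(times(1, 1), times(a, B)); no other remaining equation mentions Q.
Bind B := tup(times(5, a), s(s(s(5))), tup(s(s(5)), a, s(5))). Substituting into the earlier binding gives Q := times(times(1, 1), times(a, tup(times(5, a), s(s(s(5))), tup(s(s(5)), a, s(5))))).
MGU = { R := s(5), M := s(s(5)), X1 := s(s(5)), Q := times(times(1, 1), times(a, tup(times(5, a), s(s(s(5))), tup(s(s(5)), a, s(5))))), B := tup(times(5, a), s(s(s(5))), tup(s(s(5)), a, s(5))) }, so Q := times(times(1, 1), times(a, tup(times(5, a), s(s(s(5))), tup(s(s(5)), a, s(5))))).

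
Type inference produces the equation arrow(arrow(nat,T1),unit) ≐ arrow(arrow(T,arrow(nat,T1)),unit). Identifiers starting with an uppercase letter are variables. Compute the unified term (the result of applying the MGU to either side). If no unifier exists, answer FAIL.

FAIL

Decompose arrow/2: arrow(nat,T1) ≐ arrow(T,arrow(nat,T1)),  unit ≐ unit.
Decompose arrow/2: nat ≐ T,  T1 ≐ arrow(nat,T1).
Bind T := nat; no other remaining equation mentions T.
Occurs check fails: T1 occurs in arrow(nat,T1); the equation T1 ≐ arrow(nat,T1) has no finite solution.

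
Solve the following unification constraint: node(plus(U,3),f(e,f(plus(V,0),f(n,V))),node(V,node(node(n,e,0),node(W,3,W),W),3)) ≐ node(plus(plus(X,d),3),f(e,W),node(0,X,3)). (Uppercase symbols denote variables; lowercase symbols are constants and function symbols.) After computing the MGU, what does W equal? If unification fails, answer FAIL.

f(plus(0,0),f(n,0))

Decompose node/3: plus(U,3) ≐ plus(plus(X,d),3),  f(e,f(plus(V,0),f(n,V))) ≐ f(e,W),  node(V,node(node(n,e,0),node(W,3,W),W),3) ≐ node(0,X,3).
Decompose plus/2: U ≐ plus(X,d),  3 ≐ 3.
Bind U := plus(X,d); no other remaining equation mentions U.
Delete trivial equation 3 ≐ 3.
Decompose f/2: e ≐ e,  f(plus(V,0),f(n,V)) ≐ W.
Delete trivial equation e ≐ e.
Bind W := f(plus(V,0),f(n,V)); substituting into the remaining equation gives: node(V,node(node(n,e,0),node(f(plus(V,0),f(n,V)),3,f(plus(V,0),f(n,V))),f(plus(V,0),f(n,V))),3) ≐ node(0,X,3).
Decompose node/3: V ≐ 0,  node(node(n,e,0),node(f(plus(V,0),f(n,V)),3,f(plus(V,0),f(n,V))),f(plus(V,0),f(n,V))) ≐ X,  3 ≐ 3.
Bind V := 0; substituting into the one remaining equation that mentions V gives: node(node(n,e,0),node(f(plus(0,0),f(n,0)),3,f(plus(0,0),f(n,0))),f(plus(0,0),f(n,0))) ≐ X. Substituting into the earlier binding gives W := f(plus(0,0),f(n,0)).
Bind X := node(node(n,e,0),node(f(plus(0,0),f(n,0)),3,f(plus(0,0),f(n,0))),f(plus(0,0),f(n,0))); no other remaining equation mentions X. Substituting into the earlier binding gives U := plus(node(node(n,e,0),node(f(plus(0,0),f(n,0)),3,f(plus(0,0),f(n,0))),f(plus(0,0),f(n,0))),d).
Delete trivial equation 3 ≐ 3.
MGU = { U := plus(node(node(n,e,0),node(f(plus(0,0),f(n,0)),3,f(plus(0,0),f(n,0))),f(plus(0,0),f(n,0))),d), W := f(plus(0,0),f(n,0)), V := 0, X := node(node(n,e,0),node(f(plus(0,0),f(n,0)),3,f(plus(0,0),f(n,0))),f(plus(0,0),f(n,0))) }, so W := f(plus(0,0),f(n,0)).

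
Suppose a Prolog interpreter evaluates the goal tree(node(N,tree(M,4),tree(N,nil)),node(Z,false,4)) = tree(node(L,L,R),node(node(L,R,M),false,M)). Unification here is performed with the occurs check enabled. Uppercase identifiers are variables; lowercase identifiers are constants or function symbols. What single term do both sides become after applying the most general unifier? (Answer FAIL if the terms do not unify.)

Decompose tree/2: node(N,tree(M,4),tree(N,nil)) = node(L,L,R),  node(Z,false,4) = node(node(L,R,M),false,M).
Decompose node/3: N = L,  tree(M,4) = L,  tree(N,nil) = R.
Bind N := L; substituting into the one remaining equation that mentions N gives: tree(L,nil) = R.
Bind L := tree(M,4); substituting into the remaining equations gives: tree(tree(M,4),nil) = R,  node(Z,false,4) = node(node(tree(M,4),R,M),false,M). Substituting into the earlier binding gives N := tree(M,4).
Bind R := tree(tree(M,4),nil); substituting into the remaining equation gives: node(Z,false,4) = node(node(tree(M,4),tree(tree(M,4),nil),M),false,M).
Decompose node/3: Z = node(tree(M,4),tree(tree(M,4),nil),M),  false = false,  4 = M.
Bind Z := node(tree(M,4),tree(tree(M,4),nil),M); no other remaining equation mentions Z.
Delete trivial equation false = false.
Bind M := 4. Substituting into the earlier bindings gives N := tree(4,4), L := tree(4,4), R := tree(tree(4,4),nil), Z := node(tree(4,4),tree(tree(4,4),nil),4).
Applying the MGU to either side gives tree(node(tree(4,4),tree(4,4),tree(tree(4,4),nil)),node(node(tree(4,4),tree(tree(4,4),nil),4),false,4)).

tree(node(tree(4,4),tree(4,4),tree(tree(4,4),nil)),node(node(tree(4,4),tree(tree(4,4),nil),4),false,4))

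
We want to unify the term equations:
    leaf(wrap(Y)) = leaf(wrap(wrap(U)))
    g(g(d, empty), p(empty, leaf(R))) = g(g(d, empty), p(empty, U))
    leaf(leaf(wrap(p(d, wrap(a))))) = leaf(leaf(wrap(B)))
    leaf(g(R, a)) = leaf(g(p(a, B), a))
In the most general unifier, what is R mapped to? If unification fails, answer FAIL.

p(a, p(d, wrap(a)))

Decompose leaf/1: wrap(Y) = wrap(wrap(U)).
Decompose wrap/1: Y = wrap(U).
Bind Y := wrap(U); no other remaining equation mentions Y.
Decompose g/2: g(d, empty) = g(d, empty),  p(empty, leaf(R)) = p(empty, U).
Delete trivial equation g(d, empty) = g(d, empty).
Decompose p/2: empty = empty,  leaf(R) = U.
Delete trivial equation empty = empty.
Bind U := leaf(R); no other remaining equation mentions U. Substituting into the earlier binding gives Y := wrap(leaf(R)).
Decompose leaf/1: leaf(wrap(p(d, wrap(a)))) = leaf(wrap(B)).
Decompose leaf/1: wrap(p(d, wrap(a))) = wrap(B).
Decompose wrap/1: p(d, wrap(a)) = B.
Bind B := p(d, wrap(a)); substituting into the remaining equation gives: leaf(g(R, a)) = leaf(g(p(a, p(d, wrap(a))), a)).
Decompose leaf/1: g(R, a) = g(p(a, p(d, wrap(a))), a).
Decompose g/2: R = p(a, p(d, wrap(a))),  a = a.
Bind R := p(a, p(d, wrap(a))); no other remaining equation mentions R. Substituting into the earlier bindings gives Y := wrap(leaf(p(a, p(d, wrap(a))))), U := leaf(p(a, p(d, wrap(a)))).
Delete trivial equation a = a.
MGU = { Y -> wrap(leaf(p(a, p(d, wrap(a))))), U -> leaf(p(a, p(d, wrap(a)))), B -> p(d, wrap(a)), R -> p(a, p(d, wrap(a))) }, so R -> p(a, p(d, wrap(a))).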